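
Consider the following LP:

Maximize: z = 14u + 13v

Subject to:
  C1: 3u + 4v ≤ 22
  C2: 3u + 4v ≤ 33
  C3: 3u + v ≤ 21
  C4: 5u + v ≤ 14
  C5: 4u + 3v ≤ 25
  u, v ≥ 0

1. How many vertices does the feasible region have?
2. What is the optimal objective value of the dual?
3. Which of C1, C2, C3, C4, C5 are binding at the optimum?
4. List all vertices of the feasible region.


1. 4
2. 80
3. C1, C4
4. (0, 0), (2.8, 0), (2, 4), (0, 5.5)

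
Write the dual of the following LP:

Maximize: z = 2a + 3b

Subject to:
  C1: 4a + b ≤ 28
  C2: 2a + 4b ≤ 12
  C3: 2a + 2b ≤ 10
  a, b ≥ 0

Primal max cᵀx s.t. Ax ≤ b, x ≥ 0  →  Dual min bᵀy s.t. Aᵀy ≥ c, y ≥ 0.

Minimize: z = 28y1 + 12y2 + 10y3

Subject to:
  4y1 + 2y2 + 2y3 ≥ 2
  y1 + 4y2 + 2y3 ≥ 3
  y1, y2, y3 ≥ 0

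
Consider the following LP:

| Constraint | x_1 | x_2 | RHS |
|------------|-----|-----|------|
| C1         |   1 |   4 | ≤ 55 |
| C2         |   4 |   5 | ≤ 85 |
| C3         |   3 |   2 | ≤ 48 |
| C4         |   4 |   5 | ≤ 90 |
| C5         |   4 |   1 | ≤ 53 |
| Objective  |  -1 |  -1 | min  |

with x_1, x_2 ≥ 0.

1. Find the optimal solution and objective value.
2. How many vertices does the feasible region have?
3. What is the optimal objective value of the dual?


1. x_1 = 10, x_2 = 9, z = -19
2. 6
3. -19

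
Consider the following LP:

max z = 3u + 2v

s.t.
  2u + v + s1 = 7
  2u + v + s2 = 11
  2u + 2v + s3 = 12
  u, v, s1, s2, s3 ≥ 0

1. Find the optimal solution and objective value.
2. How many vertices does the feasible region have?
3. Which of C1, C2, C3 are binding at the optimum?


1. u = 1, v = 5, z = 13
2. 4
3. C1, C3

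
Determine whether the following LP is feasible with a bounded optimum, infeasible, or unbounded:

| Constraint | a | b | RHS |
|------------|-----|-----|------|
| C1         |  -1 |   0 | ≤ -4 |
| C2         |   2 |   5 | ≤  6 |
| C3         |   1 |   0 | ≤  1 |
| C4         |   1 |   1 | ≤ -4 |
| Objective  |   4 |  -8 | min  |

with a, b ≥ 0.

Infeasible (no feasible solution exists)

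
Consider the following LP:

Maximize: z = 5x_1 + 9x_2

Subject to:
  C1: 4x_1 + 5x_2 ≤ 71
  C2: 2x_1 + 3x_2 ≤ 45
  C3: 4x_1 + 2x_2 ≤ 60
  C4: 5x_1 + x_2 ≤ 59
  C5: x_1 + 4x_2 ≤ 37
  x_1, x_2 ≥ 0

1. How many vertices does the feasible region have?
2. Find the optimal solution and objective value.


1. 5
2. x_1 = 9, x_2 = 7, z = 108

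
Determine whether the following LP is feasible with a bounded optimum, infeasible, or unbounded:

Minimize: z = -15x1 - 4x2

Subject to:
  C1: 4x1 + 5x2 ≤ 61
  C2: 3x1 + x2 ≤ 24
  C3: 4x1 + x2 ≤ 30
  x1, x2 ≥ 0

Feasible with a bounded optimal solution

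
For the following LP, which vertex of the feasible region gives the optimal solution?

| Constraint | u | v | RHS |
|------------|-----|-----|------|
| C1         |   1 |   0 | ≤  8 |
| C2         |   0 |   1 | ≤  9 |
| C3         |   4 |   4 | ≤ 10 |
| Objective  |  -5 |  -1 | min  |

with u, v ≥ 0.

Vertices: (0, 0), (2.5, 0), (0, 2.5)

Evaluate the objective at each vertex of the feasible region:
  z(0, 0) = 0
  z(2.5, 0) = -12.5  ←
  z(0, 2.5) = -2.5
The minimum is at u = 2.5, v = 0.

(2.5, 0)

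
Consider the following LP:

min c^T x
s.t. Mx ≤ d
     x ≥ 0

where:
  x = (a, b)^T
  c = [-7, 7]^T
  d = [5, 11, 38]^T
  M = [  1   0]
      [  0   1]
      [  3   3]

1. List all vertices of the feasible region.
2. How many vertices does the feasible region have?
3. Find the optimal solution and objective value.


1. (0, 0), (5, 0), (5, 7.667), (1.667, 11), (0, 11)
2. 5
3. a = 5, b = 0, z = -35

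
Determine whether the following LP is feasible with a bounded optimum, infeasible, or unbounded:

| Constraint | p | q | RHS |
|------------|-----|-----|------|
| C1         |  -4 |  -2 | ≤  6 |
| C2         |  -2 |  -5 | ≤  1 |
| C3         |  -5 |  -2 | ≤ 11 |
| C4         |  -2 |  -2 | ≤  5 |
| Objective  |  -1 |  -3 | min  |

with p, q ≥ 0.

Unbounded (objective can decrease without bound)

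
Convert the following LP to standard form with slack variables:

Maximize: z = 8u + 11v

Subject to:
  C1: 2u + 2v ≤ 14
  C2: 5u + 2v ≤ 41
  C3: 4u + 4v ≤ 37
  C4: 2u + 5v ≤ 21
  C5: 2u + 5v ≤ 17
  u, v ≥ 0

max z = 8u + 11v

s.t.
  2u + 2v + s1 = 14
  5u + 2v + s2 = 41
  4u + 4v + s3 = 37
  2u + 5v + s4 = 21
  2u + 5v + s5 = 17
  u, v, s1, s2, s3, s4, s5 ≥ 0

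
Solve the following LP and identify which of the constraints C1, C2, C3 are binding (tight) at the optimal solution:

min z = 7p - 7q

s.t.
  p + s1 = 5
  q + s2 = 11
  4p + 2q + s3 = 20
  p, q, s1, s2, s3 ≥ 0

At p = 0, q = 10, compute slack b - a·x for each constraint:
  C1: 5 − 0 = 5  (slack)
  C2: 11 − 10 = 1  (slack)
  C3: 20 − 20 = 0  (binding)

Optimal: p = 0, q = 10
Binding: C3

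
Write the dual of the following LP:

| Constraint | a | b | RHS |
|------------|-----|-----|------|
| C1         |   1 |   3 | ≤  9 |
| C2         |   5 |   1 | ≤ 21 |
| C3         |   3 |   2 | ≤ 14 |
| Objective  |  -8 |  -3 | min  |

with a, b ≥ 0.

Primal min cᵀx s.t. Ax ≤ b, x ≥ 0  →  Dual max −bᵀy s.t. Aᵀy ≥ −c, y ≥ 0.

Maximize: z = -9y1 - 21y2 - 14y3

Subject to:
  y1 + 5y2 + 3y3 ≥ 8
  3y1 + y2 + 2y3 ≥ 3
  y1, y2, y3 ≥ 0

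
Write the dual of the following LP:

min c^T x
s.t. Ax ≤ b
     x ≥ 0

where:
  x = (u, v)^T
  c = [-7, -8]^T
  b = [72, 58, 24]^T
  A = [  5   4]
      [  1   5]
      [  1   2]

Primal min cᵀx s.t. Ax ≤ b, x ≥ 0  →  Dual max −bᵀy s.t. Aᵀy ≥ −c, y ≥ 0.

Maximize: z = -72y1 - 58y2 - 24y3

Subject to:
  5y1 + y2 + y3 ≥ 7
  4y1 + 5y2 + 2y3 ≥ 8
  y1, y2, y3 ≥ 0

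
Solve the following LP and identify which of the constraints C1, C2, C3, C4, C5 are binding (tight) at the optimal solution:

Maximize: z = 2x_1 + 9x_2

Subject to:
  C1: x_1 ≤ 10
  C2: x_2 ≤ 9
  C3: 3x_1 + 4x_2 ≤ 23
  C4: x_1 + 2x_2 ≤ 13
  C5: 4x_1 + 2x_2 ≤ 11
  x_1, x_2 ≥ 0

At x_1 = 0, x_2 = 5.5, compute slack b - a·x for each constraint:
  C1: 10 − 0 = 10  (slack)
  C2: 9 − 5.5 = 3.5  (slack)
  C3: 23 − 22 = 1  (slack)
  C4: 13 − 11 = 2  (slack)
  C5: 11 − 11 = 0  (binding)

Optimal: x_1 = 0, x_2 = 5.5
Binding: C5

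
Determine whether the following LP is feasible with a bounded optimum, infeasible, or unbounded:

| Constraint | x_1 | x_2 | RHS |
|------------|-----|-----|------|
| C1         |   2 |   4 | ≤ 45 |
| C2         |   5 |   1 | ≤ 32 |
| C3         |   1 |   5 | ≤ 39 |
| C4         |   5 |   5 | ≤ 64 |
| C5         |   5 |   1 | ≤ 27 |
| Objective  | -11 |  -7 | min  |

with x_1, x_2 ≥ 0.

Feasible with a bounded optimal solution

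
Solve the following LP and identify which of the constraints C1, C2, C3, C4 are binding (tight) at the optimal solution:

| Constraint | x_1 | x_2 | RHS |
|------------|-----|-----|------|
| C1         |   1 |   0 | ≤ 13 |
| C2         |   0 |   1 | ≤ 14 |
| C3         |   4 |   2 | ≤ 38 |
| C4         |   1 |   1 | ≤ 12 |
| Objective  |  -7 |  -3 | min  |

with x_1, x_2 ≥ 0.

At x_1 = 9.5, x_2 = 0, compute slack b - a·x for each constraint:
  C1: 13 − 9.5 = 3.5  (slack)
  C2: 14 − 0 = 14  (slack)
  C3: 38 − 38 = 0  (binding)
  C4: 12 − 9.5 = 2.5  (slack)

Optimal: x_1 = 9.5, x_2 = 0
Binding: C3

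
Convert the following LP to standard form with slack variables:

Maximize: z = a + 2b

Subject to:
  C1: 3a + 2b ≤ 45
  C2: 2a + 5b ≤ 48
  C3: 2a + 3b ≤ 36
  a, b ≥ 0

max z = a + 2b

s.t.
  3a + 2b + s1 = 45
  2a + 5b + s2 = 48
  2a + 3b + s3 = 36
  a, b, s1, s2, s3 ≥ 0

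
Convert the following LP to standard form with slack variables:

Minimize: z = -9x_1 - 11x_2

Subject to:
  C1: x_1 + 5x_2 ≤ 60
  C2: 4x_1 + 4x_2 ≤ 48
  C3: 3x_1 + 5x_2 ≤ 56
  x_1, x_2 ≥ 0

min z = -9x_1 - 11x_2

s.t.
  x_1 + 5x_2 + s1 = 60
  4x_1 + 4x_2 + s2 = 48
  3x_1 + 5x_2 + s3 = 56
  x_1, x_2, s1, s2, s3 ≥ 0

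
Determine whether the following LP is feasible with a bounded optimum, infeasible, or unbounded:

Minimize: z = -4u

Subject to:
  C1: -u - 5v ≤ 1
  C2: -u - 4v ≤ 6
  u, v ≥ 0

Unbounded (objective can decrease without bound)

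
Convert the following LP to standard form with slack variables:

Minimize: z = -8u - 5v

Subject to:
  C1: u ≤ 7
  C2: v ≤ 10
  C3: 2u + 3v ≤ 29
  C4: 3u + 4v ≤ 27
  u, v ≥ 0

min z = -8u - 5v

s.t.
  u + s1 = 7
  v + s2 = 10
  2u + 3v + s3 = 29
  3u + 4v + s4 = 27
  u, v, s1, s2, s3, s4 ≥ 0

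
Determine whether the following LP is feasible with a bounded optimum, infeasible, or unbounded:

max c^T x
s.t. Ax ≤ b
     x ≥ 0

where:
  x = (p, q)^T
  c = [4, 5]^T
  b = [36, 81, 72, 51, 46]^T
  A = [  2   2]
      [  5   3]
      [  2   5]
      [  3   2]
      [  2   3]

Feasible with a bounded optimal solution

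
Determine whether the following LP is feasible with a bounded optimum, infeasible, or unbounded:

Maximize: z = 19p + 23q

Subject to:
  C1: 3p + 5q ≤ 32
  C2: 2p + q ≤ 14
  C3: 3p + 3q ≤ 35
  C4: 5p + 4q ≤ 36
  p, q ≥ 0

Feasible with a bounded optimal solution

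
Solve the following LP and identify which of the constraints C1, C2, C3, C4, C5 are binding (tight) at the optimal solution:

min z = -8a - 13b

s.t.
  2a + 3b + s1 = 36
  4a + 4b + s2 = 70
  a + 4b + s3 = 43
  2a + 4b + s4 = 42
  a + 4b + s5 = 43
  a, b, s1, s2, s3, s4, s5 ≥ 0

At a = 9, b = 6, compute slack b - a·x for each constraint:
  C1: 36 − 36 = 0  (binding)
  C2: 70 − 60 = 10  (slack)
  C3: 43 − 33 = 10  (slack)
  C4: 42 − 42 = 0  (binding)
  C5: 43 − 33 = 10  (slack)

Optimal: a = 9, b = 6
Binding: C1, C4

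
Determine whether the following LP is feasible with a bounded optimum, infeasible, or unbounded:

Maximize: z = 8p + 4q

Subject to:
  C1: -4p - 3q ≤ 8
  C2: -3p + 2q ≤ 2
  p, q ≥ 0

Unbounded (objective can increase without bound)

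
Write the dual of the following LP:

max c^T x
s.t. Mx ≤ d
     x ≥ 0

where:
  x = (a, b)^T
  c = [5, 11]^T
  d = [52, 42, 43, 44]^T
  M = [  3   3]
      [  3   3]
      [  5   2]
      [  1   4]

Primal max cᵀx s.t. Ax ≤ b, x ≥ 0  →  Dual min bᵀy s.t. Aᵀy ≥ c, y ≥ 0.

Minimize: z = 52y1 + 42y2 + 43y3 + 44y4

Subject to:
  3y1 + 3y2 + 5y3 + y4 ≥ 5
  3y1 + 3y2 + 2y3 + 4y4 ≥ 11
  y1, y2, y3, y4 ≥ 0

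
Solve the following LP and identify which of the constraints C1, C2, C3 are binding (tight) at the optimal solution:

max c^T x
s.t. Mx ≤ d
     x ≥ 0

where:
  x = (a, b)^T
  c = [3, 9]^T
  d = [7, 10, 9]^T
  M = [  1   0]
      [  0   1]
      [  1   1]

At a = 0, b = 9, compute slack b - a·x for each constraint:
  C1: 7 − 0 = 7  (slack)
  C2: 10 − 9 = 1  (slack)
  C3: 9 − 9 = 0  (binding)

Optimal: a = 0, b = 9
Binding: C3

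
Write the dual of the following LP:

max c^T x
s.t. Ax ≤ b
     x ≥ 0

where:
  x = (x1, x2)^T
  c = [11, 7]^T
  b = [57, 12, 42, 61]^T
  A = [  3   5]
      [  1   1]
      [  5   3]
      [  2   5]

Primal max cᵀx s.t. Ax ≤ b, x ≥ 0  →  Dual min bᵀy s.t. Aᵀy ≥ c, y ≥ 0.

Minimize: z = 57y1 + 12y2 + 42y3 + 61y4

Subject to:
  3y1 + y2 + 5y3 + 2y4 ≥ 11
  5y1 + y2 + 3y3 + 5y4 ≥ 7
  y1, y2, y3, y4 ≥ 0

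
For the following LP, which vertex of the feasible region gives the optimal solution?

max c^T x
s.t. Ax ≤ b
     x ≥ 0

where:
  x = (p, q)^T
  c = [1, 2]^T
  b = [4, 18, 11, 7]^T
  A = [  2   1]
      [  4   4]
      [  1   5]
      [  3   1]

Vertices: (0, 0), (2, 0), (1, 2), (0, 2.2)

Evaluate the objective at each vertex of the feasible region:
  z(0, 0) = 0
  z(2, 0) = 2
  z(1, 2) = 5  ←
  z(0, 2.2) = 4.4
The maximum is at p = 1, q = 2.

(1, 2)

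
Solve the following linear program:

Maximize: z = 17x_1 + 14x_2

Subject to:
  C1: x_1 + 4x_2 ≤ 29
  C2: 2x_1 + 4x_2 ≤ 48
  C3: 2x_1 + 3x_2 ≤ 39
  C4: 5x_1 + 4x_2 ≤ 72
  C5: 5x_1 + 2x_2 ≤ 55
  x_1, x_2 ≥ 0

Evaluate the objective at each vertex of the feasible region:
  z(0, 0) = 0
  z(11, 0) = 187
  z(9, 5) = 223  ←
  z(0, 7.25) = 101.5
The maximum is at x_1 = 9, x_2 = 5.

x_1 = 9, x_2 = 5, z = 223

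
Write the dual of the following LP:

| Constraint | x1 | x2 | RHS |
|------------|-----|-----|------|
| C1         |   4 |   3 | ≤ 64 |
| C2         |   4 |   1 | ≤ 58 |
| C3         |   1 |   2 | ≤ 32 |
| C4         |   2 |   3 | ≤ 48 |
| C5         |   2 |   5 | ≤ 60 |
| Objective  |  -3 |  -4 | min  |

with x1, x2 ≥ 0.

Primal min cᵀx s.t. Ax ≤ b, x ≥ 0  →  Dual max −bᵀy s.t. Aᵀy ≥ −c, y ≥ 0.

Maximize: z = -64y1 - 58y2 - 32y3 - 48y4 - 60y5

Subject to:
  4y1 + 4y2 + y3 + 2y4 + 2y5 ≥ 3
  3y1 + y2 + 2y3 + 3y4 + 5y5 ≥ 4
  y1, y2, y3, y4, y5 ≥ 0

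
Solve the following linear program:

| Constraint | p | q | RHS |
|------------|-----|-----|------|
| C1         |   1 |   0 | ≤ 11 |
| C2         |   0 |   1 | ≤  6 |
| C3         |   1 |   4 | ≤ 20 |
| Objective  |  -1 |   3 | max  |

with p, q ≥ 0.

Evaluate the objective at each vertex of the feasible region:
  z(0, 0) = 0
  z(11, 0) = -11
  z(11, 2.25) = -4.25
  z(0, 5) = 15  ←
The maximum is at p = 0, q = 5.

p = 0, q = 5, z = 15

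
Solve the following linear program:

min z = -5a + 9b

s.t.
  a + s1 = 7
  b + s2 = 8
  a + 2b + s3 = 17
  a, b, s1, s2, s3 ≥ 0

Evaluate the objective at each vertex of the feasible region:
  z(0, 0) = 0
  z(7, 0) = -35  ←
  z(7, 5) = 10
  z(1, 8) = 67
  z(0, 8) = 72
The minimum is at a = 7, b = 0.

a = 7, b = 0, z = -35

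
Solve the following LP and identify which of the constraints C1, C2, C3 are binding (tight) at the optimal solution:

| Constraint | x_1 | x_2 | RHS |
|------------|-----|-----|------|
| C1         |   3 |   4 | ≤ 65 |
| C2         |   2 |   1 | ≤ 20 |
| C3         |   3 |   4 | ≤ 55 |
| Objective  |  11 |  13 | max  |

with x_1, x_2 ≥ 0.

At x_1 = 5, x_2 = 10, compute slack b - a·x for each constraint:
  C1: 65 − 55 = 10  (slack)
  C2: 20 − 20 = 0  (binding)
  C3: 55 − 55 = 0  (binding)

Optimal: x_1 = 5, x_2 = 10
Binding: C2, C3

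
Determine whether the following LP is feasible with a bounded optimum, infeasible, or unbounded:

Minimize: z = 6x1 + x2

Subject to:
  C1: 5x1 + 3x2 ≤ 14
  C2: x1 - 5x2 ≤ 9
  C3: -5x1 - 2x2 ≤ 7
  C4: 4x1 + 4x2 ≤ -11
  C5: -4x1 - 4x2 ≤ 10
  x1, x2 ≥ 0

Infeasible (no feasible solution exists)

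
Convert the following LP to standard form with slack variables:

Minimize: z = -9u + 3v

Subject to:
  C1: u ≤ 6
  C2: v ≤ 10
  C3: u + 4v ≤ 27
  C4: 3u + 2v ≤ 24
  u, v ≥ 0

min z = -9u + 3v

s.t.
  u + s1 = 6
  v + s2 = 10
  u + 4v + s3 = 27
  3u + 2v + s4 = 24
  u, v, s1, s2, s3, s4 ≥ 0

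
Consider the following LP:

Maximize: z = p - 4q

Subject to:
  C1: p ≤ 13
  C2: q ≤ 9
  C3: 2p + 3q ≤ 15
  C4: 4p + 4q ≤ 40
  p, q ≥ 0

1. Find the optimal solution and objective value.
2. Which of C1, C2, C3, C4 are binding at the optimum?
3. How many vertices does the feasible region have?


1. p = 7.5, q = 0, z = 7.5
2. C3
3. 3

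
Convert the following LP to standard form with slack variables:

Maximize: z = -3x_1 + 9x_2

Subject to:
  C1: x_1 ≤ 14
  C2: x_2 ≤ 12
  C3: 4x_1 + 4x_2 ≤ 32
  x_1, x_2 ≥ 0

max z = -3x_1 + 9x_2

s.t.
  x_1 + s1 = 14
  x_2 + s2 = 12
  4x_1 + 4x_2 + s3 = 32
  x_1, x_2, s1, s2, s3 ≥ 0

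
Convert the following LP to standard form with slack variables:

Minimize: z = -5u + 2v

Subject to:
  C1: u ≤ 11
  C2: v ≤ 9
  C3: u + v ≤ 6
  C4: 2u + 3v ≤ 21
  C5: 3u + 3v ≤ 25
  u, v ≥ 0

min z = -5u + 2v

s.t.
  u + s1 = 11
  v + s2 = 9
  u + v + s3 = 6
  2u + 3v + s4 = 21
  3u + 3v + s5 = 25
  u, v, s1, s2, s3, s4, s5 ≥ 0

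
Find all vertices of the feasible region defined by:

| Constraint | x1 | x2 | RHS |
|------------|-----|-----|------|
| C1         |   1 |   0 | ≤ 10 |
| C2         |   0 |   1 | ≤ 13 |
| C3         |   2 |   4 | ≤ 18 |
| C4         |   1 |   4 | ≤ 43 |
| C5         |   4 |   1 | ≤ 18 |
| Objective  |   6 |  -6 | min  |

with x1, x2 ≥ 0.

(0, 0), (4.5, 0), (3.857, 2.571), (0, 4.5)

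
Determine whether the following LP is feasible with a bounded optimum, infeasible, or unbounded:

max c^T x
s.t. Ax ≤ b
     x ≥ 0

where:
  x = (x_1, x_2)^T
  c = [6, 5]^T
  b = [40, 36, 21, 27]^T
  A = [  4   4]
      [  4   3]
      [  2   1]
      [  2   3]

Feasible with a bounded optimal solution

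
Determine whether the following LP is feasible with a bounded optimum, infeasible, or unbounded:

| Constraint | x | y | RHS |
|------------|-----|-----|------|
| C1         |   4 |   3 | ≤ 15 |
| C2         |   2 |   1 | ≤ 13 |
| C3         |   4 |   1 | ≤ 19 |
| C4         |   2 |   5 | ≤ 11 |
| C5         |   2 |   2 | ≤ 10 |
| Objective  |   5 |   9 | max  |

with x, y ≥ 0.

Feasible with a bounded optimal solution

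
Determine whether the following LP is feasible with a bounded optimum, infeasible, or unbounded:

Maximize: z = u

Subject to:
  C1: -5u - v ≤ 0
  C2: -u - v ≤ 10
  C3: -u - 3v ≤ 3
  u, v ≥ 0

Unbounded (objective can increase without bound)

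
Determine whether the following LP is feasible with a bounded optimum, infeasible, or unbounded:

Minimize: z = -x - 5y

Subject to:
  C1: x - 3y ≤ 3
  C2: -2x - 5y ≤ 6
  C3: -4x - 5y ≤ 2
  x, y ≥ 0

Unbounded (objective can decrease without bound)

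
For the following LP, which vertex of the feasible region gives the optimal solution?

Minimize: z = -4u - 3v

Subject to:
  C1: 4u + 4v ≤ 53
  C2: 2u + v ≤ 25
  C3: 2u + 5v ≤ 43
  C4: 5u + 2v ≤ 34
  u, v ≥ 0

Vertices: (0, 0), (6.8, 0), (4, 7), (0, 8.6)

Evaluate the objective at each vertex of the feasible region:
  z(0, 0) = 0
  z(6.8, 0) = -27.2
  z(4, 7) = -37  ←
  z(0, 8.6) = -25.8
The minimum is at u = 4, v = 7.

(4, 7)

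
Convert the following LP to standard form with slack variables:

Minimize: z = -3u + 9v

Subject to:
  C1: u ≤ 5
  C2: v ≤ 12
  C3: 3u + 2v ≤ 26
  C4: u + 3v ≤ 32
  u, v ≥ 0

min z = -3u + 9v

s.t.
  u + s1 = 5
  v + s2 = 12
  3u + 2v + s3 = 26
  u + 3v + s4 = 32
  u, v, s1, s2, s3, s4 ≥ 0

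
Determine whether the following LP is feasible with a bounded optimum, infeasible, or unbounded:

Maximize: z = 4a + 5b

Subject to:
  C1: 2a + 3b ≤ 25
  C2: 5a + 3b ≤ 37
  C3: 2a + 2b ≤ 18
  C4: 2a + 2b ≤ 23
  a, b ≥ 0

Feasible with a bounded optimal solution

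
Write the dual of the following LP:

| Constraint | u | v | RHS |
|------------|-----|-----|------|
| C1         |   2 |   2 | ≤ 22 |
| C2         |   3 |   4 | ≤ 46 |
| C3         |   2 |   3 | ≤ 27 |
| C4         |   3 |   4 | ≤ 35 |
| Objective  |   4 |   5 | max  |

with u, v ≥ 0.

Primal max cᵀx s.t. Ax ≤ b, x ≥ 0  →  Dual min bᵀy s.t. Aᵀy ≥ c, y ≥ 0.

Minimize: z = 22y1 + 46y2 + 27y3 + 35y4

Subject to:
  2y1 + 3y2 + 2y3 + 3y4 ≥ 4
  2y1 + 4y2 + 3y3 + 4y4 ≥ 5
  y1, y2, y3, y4 ≥ 0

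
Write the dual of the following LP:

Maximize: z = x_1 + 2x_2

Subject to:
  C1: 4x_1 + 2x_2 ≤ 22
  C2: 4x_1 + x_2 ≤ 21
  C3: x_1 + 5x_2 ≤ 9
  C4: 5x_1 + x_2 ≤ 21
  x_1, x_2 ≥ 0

Primal max cᵀx s.t. Ax ≤ b, x ≥ 0  →  Dual min bᵀy s.t. Aᵀy ≥ c, y ≥ 0.

Minimize: z = 22y1 + 21y2 + 9y3 + 21y4

Subject to:
  4y1 + 4y2 + y3 + 5y4 ≥ 1
  2y1 + y2 + 5y3 + y4 ≥ 2
  y1, y2, y3, y4 ≥ 0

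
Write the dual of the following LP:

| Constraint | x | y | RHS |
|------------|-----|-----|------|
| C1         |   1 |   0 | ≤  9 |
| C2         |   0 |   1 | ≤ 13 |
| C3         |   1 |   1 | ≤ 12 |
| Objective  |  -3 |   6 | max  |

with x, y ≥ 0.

Primal max cᵀx s.t. Ax ≤ b, x ≥ 0  →  Dual min bᵀy s.t. Aᵀy ≥ c, y ≥ 0.

Minimize: z = 9y1 + 13y2 + 12y3

Subject to:
  y1 + y3 ≥ -3
  y2 + y3 ≥ 6
  y1, y2, y3 ≥ 0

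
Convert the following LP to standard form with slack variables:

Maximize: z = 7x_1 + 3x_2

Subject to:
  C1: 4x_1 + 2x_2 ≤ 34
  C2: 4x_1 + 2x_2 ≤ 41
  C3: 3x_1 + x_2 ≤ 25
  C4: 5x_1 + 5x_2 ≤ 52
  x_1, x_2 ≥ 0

max z = 7x_1 + 3x_2

s.t.
  4x_1 + 2x_2 + s1 = 34
  4x_1 + 2x_2 + s2 = 41
  3x_1 + x_2 + s3 = 25
  5x_1 + 5x_2 + s4 = 52
  x_1, x_2, s1, s2, s3, s4 ≥ 0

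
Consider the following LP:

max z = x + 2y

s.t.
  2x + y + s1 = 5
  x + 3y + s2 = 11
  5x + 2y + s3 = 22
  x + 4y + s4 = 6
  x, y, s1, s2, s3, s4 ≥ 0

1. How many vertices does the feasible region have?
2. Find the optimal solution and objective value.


1. 4
2. x = 2, y = 1, z = 4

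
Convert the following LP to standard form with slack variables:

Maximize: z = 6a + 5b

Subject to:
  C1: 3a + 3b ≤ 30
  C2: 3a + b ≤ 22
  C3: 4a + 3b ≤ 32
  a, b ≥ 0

max z = 6a + 5b

s.t.
  3a + 3b + s1 = 30
  3a + b + s2 = 22
  4a + 3b + s3 = 32
  a, b, s1, s2, s3 ≥ 0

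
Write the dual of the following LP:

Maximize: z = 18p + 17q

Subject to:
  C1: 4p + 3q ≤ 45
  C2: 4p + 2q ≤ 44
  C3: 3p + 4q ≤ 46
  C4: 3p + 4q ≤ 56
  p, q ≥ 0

Primal max cᵀx s.t. Ax ≤ b, x ≥ 0  →  Dual min bᵀy s.t. Aᵀy ≥ c, y ≥ 0.

Minimize: z = 45y1 + 44y2 + 46y3 + 56y4

Subject to:
  4y1 + 4y2 + 3y3 + 3y4 ≥ 18
  3y1 + 2y2 + 4y3 + 4y4 ≥ 17
  y1, y2, y3, y4 ≥ 0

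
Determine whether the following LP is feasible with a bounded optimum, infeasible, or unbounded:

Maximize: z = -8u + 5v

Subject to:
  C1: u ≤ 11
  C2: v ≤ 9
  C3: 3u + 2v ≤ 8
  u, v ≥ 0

Feasible with a bounded optimal solution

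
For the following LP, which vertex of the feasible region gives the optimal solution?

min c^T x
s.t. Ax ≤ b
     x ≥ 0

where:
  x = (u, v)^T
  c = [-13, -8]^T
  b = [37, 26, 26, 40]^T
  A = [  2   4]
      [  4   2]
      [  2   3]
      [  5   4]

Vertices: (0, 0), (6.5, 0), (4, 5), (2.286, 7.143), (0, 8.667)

Evaluate the objective at each vertex of the feasible region:
  z(0, 0) = 0
  z(6.5, 0) = -84.5
  z(4, 5) = -92  ←
  z(2.286, 7.143) = -86.86
  z(0, 8.667) = -69.33
The minimum is at u = 4, v = 5.

(4, 5)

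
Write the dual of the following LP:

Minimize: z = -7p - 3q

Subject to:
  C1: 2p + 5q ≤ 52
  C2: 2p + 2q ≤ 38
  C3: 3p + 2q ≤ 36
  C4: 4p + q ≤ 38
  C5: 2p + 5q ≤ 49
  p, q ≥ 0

Primal min cᵀx s.t. Ax ≤ b, x ≥ 0  →  Dual max −bᵀy s.t. Aᵀy ≥ −c, y ≥ 0.

Maximize: z = -52y1 - 38y2 - 36y3 - 38y4 - 49y5

Subject to:
  2y1 + 2y2 + 3y3 + 4y4 + 2y5 ≥ 7
  5y1 + 2y2 + 2y3 + y4 + 5y5 ≥ 3
  y1, y2, y3, y4, y5 ≥ 0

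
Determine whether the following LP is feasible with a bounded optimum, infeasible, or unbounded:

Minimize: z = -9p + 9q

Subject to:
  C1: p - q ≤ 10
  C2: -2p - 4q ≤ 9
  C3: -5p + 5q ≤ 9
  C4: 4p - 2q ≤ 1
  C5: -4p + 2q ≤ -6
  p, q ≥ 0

Infeasible (no feasible solution exists)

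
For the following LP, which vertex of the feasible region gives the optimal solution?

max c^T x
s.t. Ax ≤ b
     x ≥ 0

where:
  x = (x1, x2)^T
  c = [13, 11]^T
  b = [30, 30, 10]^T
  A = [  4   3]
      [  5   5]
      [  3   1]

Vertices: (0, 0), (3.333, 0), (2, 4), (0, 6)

Evaluate the objective at each vertex of the feasible region:
  z(0, 0) = 0
  z(3.333, 0) = 43.33
  z(2, 4) = 70  ←
  z(0, 6) = 66
The maximum is at x1 = 2, x2 = 4.

(2, 4)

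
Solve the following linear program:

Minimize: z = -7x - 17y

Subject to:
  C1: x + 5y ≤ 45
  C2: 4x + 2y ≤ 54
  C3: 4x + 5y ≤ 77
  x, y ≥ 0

Evaluate the objective at each vertex of the feasible region:
  z(0, 0) = 0
  z(13.5, 0) = -94.5
  z(10, 7) = -189  ←
  z(0, 9) = -153
The minimum is at x = 10, y = 7.

x = 10, y = 7, z = -189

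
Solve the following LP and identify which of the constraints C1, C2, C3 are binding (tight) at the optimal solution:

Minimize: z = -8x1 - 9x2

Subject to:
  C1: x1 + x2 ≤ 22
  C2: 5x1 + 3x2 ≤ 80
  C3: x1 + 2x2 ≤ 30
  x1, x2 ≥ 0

At x1 = 10, x2 = 10, compute slack b - a·x for each constraint:
  C1: 22 − 20 = 2  (slack)
  C2: 80 − 80 = 0  (binding)
  C3: 30 − 30 = 0  (binding)

Optimal: x1 = 10, x2 = 10
Binding: C2, C3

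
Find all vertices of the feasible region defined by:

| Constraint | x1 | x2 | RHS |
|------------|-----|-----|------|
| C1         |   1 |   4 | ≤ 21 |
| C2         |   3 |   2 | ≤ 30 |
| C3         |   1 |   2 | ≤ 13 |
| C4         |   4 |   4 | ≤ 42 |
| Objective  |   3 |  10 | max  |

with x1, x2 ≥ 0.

(0, 0), (10, 0), (9, 1.5), (8, 2.5), (5, 4), (0, 5.25)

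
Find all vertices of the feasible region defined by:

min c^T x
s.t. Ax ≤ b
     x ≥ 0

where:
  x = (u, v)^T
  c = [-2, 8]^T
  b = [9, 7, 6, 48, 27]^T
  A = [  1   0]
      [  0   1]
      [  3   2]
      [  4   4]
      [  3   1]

(0, 0), (2, 0), (0, 3)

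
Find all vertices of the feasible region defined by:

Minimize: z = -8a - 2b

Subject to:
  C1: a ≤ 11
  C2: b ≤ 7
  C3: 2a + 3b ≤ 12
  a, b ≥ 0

(0, 0), (6, 0), (0, 4)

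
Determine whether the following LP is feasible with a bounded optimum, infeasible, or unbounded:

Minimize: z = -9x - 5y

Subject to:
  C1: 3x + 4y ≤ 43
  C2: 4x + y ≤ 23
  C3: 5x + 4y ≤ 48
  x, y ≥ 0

Feasible with a bounded optimal solution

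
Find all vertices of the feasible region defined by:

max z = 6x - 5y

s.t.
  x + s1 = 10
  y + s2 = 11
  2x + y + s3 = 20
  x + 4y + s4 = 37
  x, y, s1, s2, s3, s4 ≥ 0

(0, 0), (10, 0), (6.143, 7.714), (0, 9.25)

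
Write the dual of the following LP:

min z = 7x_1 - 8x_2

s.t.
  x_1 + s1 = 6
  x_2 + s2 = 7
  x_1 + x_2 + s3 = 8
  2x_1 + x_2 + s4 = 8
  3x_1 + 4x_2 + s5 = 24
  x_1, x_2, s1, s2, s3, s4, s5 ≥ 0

Primal min cᵀx s.t. Ax ≤ b, x ≥ 0  →  Dual max −bᵀy s.t. Aᵀy ≥ −c, y ≥ 0.

Maximize: z = -6y1 - 7y2 - 8y3 - 8y4 - 24y5

Subject to:
  y1 + y3 + 2y4 + 3y5 ≥ -7
  y2 + y3 + y4 + 4y5 ≥ 8
  y1, y2, y3, y4, y5 ≥ 0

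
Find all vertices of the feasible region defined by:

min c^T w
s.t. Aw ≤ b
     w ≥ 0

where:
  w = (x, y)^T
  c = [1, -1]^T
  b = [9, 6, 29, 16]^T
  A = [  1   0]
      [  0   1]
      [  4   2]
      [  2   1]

(0, 0), (7.25, 0), (4.25, 6), (0, 6)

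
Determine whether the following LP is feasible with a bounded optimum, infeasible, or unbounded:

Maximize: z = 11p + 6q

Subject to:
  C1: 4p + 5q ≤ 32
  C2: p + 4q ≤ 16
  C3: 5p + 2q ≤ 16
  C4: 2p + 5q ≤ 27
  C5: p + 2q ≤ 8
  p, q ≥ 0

Feasible with a bounded optimal solution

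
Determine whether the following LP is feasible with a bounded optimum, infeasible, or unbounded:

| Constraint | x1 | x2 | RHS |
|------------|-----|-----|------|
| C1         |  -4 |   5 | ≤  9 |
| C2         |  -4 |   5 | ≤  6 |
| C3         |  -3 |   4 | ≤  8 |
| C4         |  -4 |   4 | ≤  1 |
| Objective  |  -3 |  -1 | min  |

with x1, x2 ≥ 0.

Unbounded (objective can decrease without bound)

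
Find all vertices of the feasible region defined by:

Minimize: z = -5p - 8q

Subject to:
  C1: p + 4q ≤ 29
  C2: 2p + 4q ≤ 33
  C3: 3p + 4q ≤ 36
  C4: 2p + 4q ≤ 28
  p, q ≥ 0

(0, 0), (12, 0), (8, 3), (0, 7)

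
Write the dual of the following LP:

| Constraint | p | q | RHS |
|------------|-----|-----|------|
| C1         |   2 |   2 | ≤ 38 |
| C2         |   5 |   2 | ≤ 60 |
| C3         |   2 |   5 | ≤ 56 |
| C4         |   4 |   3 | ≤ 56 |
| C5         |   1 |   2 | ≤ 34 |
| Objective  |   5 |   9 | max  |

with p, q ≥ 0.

Primal max cᵀx s.t. Ax ≤ b, x ≥ 0  →  Dual min bᵀy s.t. Aᵀy ≥ c, y ≥ 0.

Minimize: z = 38y1 + 60y2 + 56y3 + 56y4 + 34y5

Subject to:
  2y1 + 5y2 + 2y3 + 4y4 + y5 ≥ 5
  2y1 + 2y2 + 5y3 + 3y4 + 2y5 ≥ 9
  y1, y2, y3, y4, y5 ≥ 0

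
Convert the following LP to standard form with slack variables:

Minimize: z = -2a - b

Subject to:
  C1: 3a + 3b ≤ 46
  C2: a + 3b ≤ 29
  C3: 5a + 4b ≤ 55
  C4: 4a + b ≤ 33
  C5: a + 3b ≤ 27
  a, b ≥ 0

min z = -2a - b

s.t.
  3a + 3b + s1 = 46
  a + 3b + s2 = 29
  5a + 4b + s3 = 55
  4a + b + s4 = 33
  a + 3b + s5 = 27
  a, b, s1, s2, s3, s4, s5 ≥ 0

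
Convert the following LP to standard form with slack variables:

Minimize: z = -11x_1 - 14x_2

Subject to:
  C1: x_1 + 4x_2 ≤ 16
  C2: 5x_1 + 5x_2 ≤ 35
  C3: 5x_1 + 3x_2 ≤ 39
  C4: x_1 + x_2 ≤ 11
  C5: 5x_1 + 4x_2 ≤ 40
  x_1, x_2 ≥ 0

min z = -11x_1 - 14x_2

s.t.
  x_1 + 4x_2 + s1 = 16
  5x_1 + 5x_2 + s2 = 35
  5x_1 + 3x_2 + s3 = 39
  x_1 + x_2 + s4 = 11
  5x_1 + 4x_2 + s5 = 40
  x_1, x_2, s1, s2, s3, s4, s5 ≥ 0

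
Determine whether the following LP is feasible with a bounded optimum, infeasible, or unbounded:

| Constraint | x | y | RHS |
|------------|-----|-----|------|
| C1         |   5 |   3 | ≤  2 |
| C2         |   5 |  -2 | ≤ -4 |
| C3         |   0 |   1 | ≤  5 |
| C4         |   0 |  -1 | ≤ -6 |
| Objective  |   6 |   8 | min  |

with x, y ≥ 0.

Infeasible (no feasible solution exists)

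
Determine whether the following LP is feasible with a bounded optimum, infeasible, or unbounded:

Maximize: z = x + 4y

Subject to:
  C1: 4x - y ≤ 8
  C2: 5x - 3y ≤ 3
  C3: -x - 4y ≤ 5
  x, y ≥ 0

Unbounded (objective can increase without bound)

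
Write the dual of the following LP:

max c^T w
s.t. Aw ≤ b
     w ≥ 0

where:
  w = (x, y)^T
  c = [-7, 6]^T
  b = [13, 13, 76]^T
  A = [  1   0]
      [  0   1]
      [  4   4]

Primal max cᵀx s.t. Ax ≤ b, x ≥ 0  →  Dual min bᵀy s.t. Aᵀy ≥ c, y ≥ 0.

Minimize: z = 13y1 + 13y2 + 76y3

Subject to:
  y1 + 4y3 ≥ -7
  y2 + 4y3 ≥ 6
  y1, y2, y3 ≥ 0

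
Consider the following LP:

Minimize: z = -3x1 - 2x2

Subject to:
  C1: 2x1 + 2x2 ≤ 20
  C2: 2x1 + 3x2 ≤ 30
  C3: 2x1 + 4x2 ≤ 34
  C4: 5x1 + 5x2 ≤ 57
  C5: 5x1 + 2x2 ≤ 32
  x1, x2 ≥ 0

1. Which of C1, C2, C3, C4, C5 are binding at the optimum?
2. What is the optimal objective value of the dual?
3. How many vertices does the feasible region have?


1. C1, C5
2. -24
3. 5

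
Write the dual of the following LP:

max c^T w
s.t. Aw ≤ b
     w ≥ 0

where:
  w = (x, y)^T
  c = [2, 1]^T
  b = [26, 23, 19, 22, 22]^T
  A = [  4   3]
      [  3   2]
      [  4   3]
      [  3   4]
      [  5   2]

Primal max cᵀx s.t. Ax ≤ b, x ≥ 0  →  Dual min bᵀy s.t. Aᵀy ≥ c, y ≥ 0.

Minimize: z = 26y1 + 23y2 + 19y3 + 22y4 + 22y5

Subject to:
  4y1 + 3y2 + 4y3 + 3y4 + 5y5 ≥ 2
  3y1 + 2y2 + 3y3 + 4y4 + 2y5 ≥ 1
  y1, y2, y3, y4, y5 ≥ 0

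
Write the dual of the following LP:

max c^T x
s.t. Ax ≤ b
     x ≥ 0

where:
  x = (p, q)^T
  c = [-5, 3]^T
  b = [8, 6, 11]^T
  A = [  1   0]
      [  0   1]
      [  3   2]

Primal max cᵀx s.t. Ax ≤ b, x ≥ 0  →  Dual min bᵀy s.t. Aᵀy ≥ c, y ≥ 0.

Minimize: z = 8y1 + 6y2 + 11y3

Subject to:
  y1 + 3y3 ≥ -5
  y2 + 2y3 ≥ 3
  y1, y2, y3 ≥ 0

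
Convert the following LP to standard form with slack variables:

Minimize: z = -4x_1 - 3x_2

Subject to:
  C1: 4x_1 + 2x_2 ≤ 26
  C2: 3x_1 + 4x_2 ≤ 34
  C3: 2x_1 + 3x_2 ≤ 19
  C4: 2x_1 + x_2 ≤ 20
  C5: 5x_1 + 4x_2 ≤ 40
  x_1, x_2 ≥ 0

min z = -4x_1 - 3x_2

s.t.
  4x_1 + 2x_2 + s1 = 26
  3x_1 + 4x_2 + s2 = 34
  2x_1 + 3x_2 + s3 = 19
  2x_1 + x_2 + s4 = 20
  5x_1 + 4x_2 + s5 = 40
  x_1, x_2, s1, s2, s3, s4, s5 ≥ 0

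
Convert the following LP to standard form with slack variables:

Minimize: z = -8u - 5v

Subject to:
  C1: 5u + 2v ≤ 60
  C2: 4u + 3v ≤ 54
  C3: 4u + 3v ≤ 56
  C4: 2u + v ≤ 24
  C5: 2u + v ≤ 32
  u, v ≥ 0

min z = -8u - 5v

s.t.
  5u + 2v + s1 = 60
  4u + 3v + s2 = 54
  4u + 3v + s3 = 56
  2u + v + s4 = 24
  2u + v + s5 = 32
  u, v, s1, s2, s3, s4, s5 ≥ 0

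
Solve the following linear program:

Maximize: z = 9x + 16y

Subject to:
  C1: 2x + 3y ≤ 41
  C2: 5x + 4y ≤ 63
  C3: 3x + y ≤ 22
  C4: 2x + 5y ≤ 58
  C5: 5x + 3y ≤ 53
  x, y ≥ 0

Evaluate the objective at each vertex of the feasible region:
  z(0, 0) = 0
  z(7.333, 0) = 66
  z(4, 10) = 196  ←
  z(0, 11.6) = 185.6
The maximum is at x = 4, y = 10.

x = 4, y = 10, z = 196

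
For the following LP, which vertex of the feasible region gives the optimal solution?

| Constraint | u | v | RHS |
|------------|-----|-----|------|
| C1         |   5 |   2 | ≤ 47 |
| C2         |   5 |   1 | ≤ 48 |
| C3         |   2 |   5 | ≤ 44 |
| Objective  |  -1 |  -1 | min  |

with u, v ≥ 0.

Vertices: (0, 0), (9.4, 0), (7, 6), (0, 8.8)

Evaluate the objective at each vertex of the feasible region:
  z(0, 0) = 0
  z(9.4, 0) = -9.4
  z(7, 6) = -13  ←
  z(0, 8.8) = -8.8
The minimum is at u = 7, v = 6.

(7, 6)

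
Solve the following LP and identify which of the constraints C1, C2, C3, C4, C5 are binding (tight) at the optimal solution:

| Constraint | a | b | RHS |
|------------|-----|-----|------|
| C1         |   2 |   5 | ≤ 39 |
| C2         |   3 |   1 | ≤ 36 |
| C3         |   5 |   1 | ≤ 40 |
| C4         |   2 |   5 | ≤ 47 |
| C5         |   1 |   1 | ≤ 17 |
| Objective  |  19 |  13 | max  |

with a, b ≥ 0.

At a = 7, b = 5, compute slack b - a·x for each constraint:
  C1: 39 − 39 = 0  (binding)
  C2: 36 − 26 = 10  (slack)
  C3: 40 − 40 = 0  (binding)
  C4: 47 − 39 = 8  (slack)
  C5: 17 − 12 = 5  (slack)

Optimal: a = 7, b = 5
Binding: C1, C3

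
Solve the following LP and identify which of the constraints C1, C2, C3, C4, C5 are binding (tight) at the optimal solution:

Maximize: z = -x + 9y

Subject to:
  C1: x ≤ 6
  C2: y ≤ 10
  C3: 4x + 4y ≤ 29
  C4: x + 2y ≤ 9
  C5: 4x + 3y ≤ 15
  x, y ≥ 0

At x = 0, y = 4.5, compute slack b - a·x for each constraint:
  C1: 6 − 0 = 6  (slack)
  C2: 10 − 4.5 = 5.5  (slack)
  C3: 29 − 18 = 11  (slack)
  C4: 9 − 9 = 0  (binding)
  C5: 15 − 13.5 = 1.5  (slack)

Optimal: x = 0, y = 4.5
Binding: C4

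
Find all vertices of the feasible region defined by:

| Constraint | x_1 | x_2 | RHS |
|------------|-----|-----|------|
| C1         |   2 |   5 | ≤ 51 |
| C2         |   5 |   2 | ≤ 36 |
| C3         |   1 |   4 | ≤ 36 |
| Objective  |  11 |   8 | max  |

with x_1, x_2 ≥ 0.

(0, 0), (7.2, 0), (4, 8), (0, 9)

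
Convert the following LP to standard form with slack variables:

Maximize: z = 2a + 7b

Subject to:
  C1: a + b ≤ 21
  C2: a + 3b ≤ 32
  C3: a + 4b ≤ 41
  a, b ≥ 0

max z = 2a + 7b

s.t.
  a + b + s1 = 21
  a + 3b + s2 = 32
  a + 4b + s3 = 41
  a, b, s1, s2, s3 ≥ 0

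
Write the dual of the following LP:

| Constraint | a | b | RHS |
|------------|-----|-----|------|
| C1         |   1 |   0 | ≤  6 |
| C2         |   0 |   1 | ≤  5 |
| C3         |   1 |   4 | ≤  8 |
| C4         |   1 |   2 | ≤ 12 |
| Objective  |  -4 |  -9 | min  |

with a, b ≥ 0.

Primal min cᵀx s.t. Ax ≤ b, x ≥ 0  →  Dual max −bᵀy s.t. Aᵀy ≥ −c, y ≥ 0.

Maximize: z = -6y1 - 5y2 - 8y3 - 12y4

Subject to:
  y1 + y3 + y4 ≥ 4
  y2 + 4y3 + 2y4 ≥ 9
  y1, y2, y3, y4 ≥ 0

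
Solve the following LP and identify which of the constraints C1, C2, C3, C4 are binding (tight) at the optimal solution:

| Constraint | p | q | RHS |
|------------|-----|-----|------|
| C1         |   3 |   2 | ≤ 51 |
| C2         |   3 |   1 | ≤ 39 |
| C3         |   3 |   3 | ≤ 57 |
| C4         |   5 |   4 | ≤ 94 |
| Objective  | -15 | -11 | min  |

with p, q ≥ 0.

At p = 10, q = 9, compute slack b - a·x for each constraint:
  C1: 51 − 48 = 3  (slack)
  C2: 39 − 39 = 0  (binding)
  C3: 57 − 57 = 0  (binding)
  C4: 94 − 86 = 8  (slack)

Optimal: p = 10, q = 9
Binding: C2, C3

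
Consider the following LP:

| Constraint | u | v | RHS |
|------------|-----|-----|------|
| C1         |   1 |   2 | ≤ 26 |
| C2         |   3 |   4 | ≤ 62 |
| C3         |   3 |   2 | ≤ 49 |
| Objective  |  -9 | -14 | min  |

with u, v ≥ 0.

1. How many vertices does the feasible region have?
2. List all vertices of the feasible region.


1. 5
2. (0, 0), (16.33, 0), (12, 6.5), (10, 8), (0, 13)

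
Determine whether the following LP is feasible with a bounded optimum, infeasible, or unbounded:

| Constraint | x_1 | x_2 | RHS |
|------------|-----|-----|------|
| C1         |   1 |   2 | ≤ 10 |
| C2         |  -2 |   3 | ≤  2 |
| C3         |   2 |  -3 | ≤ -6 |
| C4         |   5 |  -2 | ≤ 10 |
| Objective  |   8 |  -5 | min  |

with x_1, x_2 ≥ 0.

Infeasible (no feasible solution exists)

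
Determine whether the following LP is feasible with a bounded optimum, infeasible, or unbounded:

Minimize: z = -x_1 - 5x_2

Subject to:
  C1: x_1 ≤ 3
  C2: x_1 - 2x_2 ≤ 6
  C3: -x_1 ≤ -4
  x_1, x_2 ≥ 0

Infeasible (no feasible solution exists)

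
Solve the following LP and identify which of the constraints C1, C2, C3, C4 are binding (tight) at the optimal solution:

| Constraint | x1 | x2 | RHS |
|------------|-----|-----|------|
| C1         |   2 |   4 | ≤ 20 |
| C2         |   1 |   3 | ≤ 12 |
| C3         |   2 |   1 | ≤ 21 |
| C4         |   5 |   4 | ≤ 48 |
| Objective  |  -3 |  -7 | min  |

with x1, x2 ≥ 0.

At x1 = 6, x2 = 2, compute slack b - a·x for each constraint:
  C1: 20 − 20 = 0  (binding)
  C2: 12 − 12 = 0  (binding)
  C3: 21 − 14 = 7  (slack)
  C4: 48 − 38 = 10  (slack)

Optimal: x1 = 6, x2 = 2
Binding: C1, C2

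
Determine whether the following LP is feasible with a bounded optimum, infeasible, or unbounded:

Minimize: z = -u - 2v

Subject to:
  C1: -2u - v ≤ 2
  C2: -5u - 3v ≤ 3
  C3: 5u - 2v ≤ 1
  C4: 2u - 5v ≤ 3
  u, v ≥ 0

Unbounded (objective can decrease without bound)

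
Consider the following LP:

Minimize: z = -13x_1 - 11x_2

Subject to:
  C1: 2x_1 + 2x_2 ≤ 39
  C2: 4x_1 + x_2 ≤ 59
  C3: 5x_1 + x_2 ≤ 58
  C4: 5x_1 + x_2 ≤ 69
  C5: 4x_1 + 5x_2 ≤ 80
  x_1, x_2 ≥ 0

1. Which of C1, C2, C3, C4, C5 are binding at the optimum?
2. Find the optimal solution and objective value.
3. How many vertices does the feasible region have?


1. C3, C5
2. x_1 = 10, x_2 = 8, z = -218
3. 4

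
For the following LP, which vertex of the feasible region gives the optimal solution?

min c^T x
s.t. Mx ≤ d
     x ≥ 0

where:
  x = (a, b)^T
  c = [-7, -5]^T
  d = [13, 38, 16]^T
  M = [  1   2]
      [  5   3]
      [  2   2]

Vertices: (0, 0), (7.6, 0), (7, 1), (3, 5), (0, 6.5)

Evaluate the objective at each vertex of the feasible region:
  z(0, 0) = 0
  z(7.6, 0) = -53.2
  z(7, 1) = -54  ←
  z(3, 5) = -46
  z(0, 6.5) = -32.5
The minimum is at a = 7, b = 1.

(7, 1)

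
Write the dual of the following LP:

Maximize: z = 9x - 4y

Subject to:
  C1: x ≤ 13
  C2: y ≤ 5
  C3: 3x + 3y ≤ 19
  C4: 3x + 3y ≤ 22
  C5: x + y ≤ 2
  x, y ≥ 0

Primal max cᵀx s.t. Ax ≤ b, x ≥ 0  →  Dual min bᵀy s.t. Aᵀy ≥ c, y ≥ 0.

Minimize: z = 13y1 + 5y2 + 19y3 + 22y4 + 2y5

Subject to:
  y1 + 3y3 + 3y4 + y5 ≥ 9
  y2 + 3y3 + 3y4 + y5 ≥ -4
  y1, y2, y3, y4, y5 ≥ 0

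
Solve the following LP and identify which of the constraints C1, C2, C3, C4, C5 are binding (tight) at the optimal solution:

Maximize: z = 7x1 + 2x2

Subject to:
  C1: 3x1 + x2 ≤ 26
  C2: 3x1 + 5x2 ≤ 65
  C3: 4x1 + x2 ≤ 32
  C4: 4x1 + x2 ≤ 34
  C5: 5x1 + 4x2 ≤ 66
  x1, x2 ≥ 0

At x1 = 6, x2 = 8, compute slack b - a·x for each constraint:
  C1: 26 − 26 = 0  (binding)
  C2: 65 − 58 = 7  (slack)
  C3: 32 − 32 = 0  (binding)
  C4: 34 − 32 = 2  (slack)
  C5: 66 − 62 = 4  (slack)

Optimal: x1 = 6, x2 = 8
Binding: C1, C3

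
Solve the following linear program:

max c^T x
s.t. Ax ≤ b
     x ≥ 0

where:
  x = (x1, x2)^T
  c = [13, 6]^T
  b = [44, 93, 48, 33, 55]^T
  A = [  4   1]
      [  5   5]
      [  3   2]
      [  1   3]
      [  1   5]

Evaluate the objective at each vertex of the feasible region:
  z(0, 0) = 0
  z(11, 0) = 143
  z(9, 8) = 165  ←
  z(0, 11) = 66
The maximum is at x1 = 9, x2 = 8.

x1 = 9, x2 = 8, z = 165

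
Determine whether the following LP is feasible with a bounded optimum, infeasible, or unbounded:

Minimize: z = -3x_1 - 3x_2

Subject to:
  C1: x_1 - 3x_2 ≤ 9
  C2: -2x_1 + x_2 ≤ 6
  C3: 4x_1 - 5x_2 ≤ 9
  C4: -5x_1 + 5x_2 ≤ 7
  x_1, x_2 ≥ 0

Unbounded (objective can decrease without bound)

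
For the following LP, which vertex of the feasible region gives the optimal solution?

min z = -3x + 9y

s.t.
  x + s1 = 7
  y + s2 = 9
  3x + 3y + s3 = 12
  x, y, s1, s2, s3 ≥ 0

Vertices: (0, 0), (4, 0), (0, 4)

Evaluate the objective at each vertex of the feasible region:
  z(0, 0) = 0
  z(4, 0) = -12  ←
  z(0, 4) = 36
The minimum is at x = 4, y = 0.

(4, 0)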